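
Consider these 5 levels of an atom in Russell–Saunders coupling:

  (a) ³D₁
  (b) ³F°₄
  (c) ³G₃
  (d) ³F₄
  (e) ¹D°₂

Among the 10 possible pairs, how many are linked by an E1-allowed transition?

(a)–(b): forbidden (ΔJ).
(a)–(c): forbidden (parity, ΔL, ΔJ).
(a)–(d): forbidden (parity, ΔJ).
(a)–(e): forbidden (ΔS).
(b)–(c): allowed.
(b)–(d): allowed.
(b)–(e): forbidden (parity, ΔS, ΔJ).
(c)–(d): forbidden (parity).
(c)–(e): forbidden (ΔS, ΔL).
(d)–(e): forbidden (ΔS, ΔJ).
Allowed pairs: 2 of 10.

2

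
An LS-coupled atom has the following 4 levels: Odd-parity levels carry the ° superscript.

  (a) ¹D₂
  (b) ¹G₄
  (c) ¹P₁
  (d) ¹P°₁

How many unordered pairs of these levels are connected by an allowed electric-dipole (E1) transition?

2

(a)–(b): forbidden (parity, ΔL, ΔJ).
(a)–(c): forbidden (parity).
(a)–(d): allowed.
(b)–(c): forbidden (parity, ΔL, ΔJ).
(b)–(d): forbidden (ΔL, ΔJ).
(c)–(d): allowed.
Allowed pairs: 2 of 6.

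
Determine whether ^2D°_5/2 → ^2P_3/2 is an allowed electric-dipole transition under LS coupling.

Initial level: S=1/2, L=2, J=5/2, parity odd. Final level: S=1/2, L=1, J=3/2, parity even.
Parity must change: odd → even — passes.
ΔL = 0, ±1 (not L=0↔0): L: 2 → 1, ΔL = -1 — passes.
ΔS = 0: S: 1/2 → 1/2 — passes.
ΔJ = 0, ±1 (not J=0↔0): J: 5/2 → 3/2, ΔJ = -1 — passes.
All four E1 rules are satisfied.

allowed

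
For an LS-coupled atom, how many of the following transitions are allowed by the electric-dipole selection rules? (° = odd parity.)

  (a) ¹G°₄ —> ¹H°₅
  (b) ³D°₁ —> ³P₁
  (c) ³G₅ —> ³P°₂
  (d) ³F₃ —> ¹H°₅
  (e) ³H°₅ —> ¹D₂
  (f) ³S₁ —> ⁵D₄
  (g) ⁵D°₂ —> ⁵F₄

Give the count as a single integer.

(a) forbidden (parity fails)
(b) allowed
(c) forbidden (ΔL, ΔJ fail)
(d) forbidden (ΔS, ΔL, ΔJ fail)
(e) forbidden (ΔS, ΔL, ΔJ fail)
(f) forbidden (parity, ΔS, ΔL, ΔJ fail)
(g) forbidden (ΔJ fails)
Total allowed: 1 of 7.

1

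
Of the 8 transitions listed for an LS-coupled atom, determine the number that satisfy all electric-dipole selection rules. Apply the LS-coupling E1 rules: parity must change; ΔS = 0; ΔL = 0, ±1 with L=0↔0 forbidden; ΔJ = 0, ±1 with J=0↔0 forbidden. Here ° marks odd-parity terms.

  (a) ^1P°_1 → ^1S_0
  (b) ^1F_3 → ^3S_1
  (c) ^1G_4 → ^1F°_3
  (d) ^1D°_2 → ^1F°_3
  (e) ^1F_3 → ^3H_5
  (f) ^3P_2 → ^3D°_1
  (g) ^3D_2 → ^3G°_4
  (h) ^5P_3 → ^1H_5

(a) allowed
(b) forbidden (parity, ΔS, ΔL, ΔJ fail)
(c) allowed
(d) forbidden (parity fails)
(e) forbidden (parity, ΔS, ΔL, ΔJ fail)
(f) allowed
(g) forbidden (ΔL, ΔJ fail)
(h) forbidden (parity, ΔS, ΔL, ΔJ fail)
Total allowed: 3 of 8.

3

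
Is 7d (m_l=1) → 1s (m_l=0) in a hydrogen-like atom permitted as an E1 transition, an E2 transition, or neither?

Δl = 0 − 2 = -2; l_i + l_f = 2.
Δm_l = -1.
E1 (Δl = ±1, |Δm_l| ≤ 1): not satisfied.
E2 (Δl = 0,±2, l_i+l_f ≥ 2, |Δm_l| ≤ 2): satisfied.

E2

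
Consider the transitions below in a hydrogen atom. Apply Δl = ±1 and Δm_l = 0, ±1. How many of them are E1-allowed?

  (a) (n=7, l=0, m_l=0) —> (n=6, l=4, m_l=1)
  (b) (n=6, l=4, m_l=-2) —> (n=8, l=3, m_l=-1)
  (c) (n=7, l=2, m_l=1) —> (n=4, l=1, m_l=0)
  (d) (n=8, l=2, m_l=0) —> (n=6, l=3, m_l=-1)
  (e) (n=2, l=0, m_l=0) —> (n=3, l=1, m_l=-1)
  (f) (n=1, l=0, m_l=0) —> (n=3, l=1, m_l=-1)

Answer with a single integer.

5

(a) forbidden — Δl = +4 (E1 requires Δl = ±1)
(b) allowed
(c) allowed
(d) allowed
(e) allowed
(f) allowed
Total allowed: 5 of 6.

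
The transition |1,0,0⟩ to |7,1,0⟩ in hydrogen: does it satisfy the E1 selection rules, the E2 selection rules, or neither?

Δl = 1 − 0 = +1; l_i + l_f = 1.
Δm_l = +0.
E1 (Δl = ±1, |Δm_l| ≤ 1): satisfied.
E2 (Δl = 0,±2, l_i+l_f ≥ 2, |Δm_l| ≤ 2): not satisfied.

E1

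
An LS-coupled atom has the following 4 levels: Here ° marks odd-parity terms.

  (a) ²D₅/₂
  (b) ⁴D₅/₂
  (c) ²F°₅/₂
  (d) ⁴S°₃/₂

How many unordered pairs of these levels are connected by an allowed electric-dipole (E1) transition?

1

(a)–(b): forbidden (parity, ΔS).
(a)–(c): allowed.
(a)–(d): forbidden (ΔS, ΔL).
(b)–(c): forbidden (ΔS).
(b)–(d): forbidden (ΔL).
(c)–(d): forbidden (parity, ΔS, ΔL).
Allowed pairs: 1 of 6.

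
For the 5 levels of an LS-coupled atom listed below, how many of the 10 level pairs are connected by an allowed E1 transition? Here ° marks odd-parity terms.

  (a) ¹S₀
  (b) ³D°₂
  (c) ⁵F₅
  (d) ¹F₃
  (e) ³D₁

1

(a)–(b): forbidden (ΔS, ΔL, ΔJ).
(a)–(c): forbidden (parity, ΔS, ΔL, ΔJ).
(a)–(d): forbidden (parity, ΔL, ΔJ).
(a)–(e): forbidden (parity, ΔS, ΔL).
(b)–(c): forbidden (ΔS, ΔJ).
(b)–(d): forbidden (ΔS).
(b)–(e): allowed.
(c)–(d): forbidden (parity, ΔS, ΔJ).
(c)–(e): forbidden (parity, ΔS, ΔJ).
(d)–(e): forbidden (parity, ΔS, ΔJ).
Allowed pairs: 1 of 10.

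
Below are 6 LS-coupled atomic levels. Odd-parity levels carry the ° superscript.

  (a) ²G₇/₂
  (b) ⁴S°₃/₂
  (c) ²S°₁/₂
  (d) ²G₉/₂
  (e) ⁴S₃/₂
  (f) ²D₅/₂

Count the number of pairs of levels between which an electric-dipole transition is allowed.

0

(a)–(b): forbidden (ΔS, ΔL, ΔJ).
(a)–(c): forbidden (ΔL, ΔJ).
(a)–(d): forbidden (parity).
(a)–(e): forbidden (parity, ΔS, ΔL, ΔJ).
(a)–(f): forbidden (parity, ΔL).
(b)–(c): forbidden (parity, ΔS, ΔL).
(b)–(d): forbidden (ΔS, ΔL, ΔJ).
(b)–(e): forbidden (ΔL).
(b)–(f): forbidden (ΔS, ΔL).
(c)–(d): forbidden (ΔL, ΔJ).
(c)–(e): forbidden (ΔS, ΔL).
(c)–(f): forbidden (ΔL, ΔJ).
(d)–(e): forbidden (parity, ΔS, ΔL, ΔJ).
(d)–(f): forbidden (parity, ΔL, ΔJ).
(e)–(f): forbidden (parity, ΔS, ΔL).
Allowed pairs: 0 of 15.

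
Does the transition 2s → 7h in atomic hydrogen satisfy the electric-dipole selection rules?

forbidden

Initial l = 0, final l = 5, so Δl = +5. E1 requires Δl = ±1: violated.
The transition is electric-dipole forbidden.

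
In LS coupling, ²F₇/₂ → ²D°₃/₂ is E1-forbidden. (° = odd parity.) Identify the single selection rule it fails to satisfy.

the ΔJ = 0, ±1 rule

Reading off the term symbols: S 1/2→1/2, L 3→2, J 7/2→3/2, parity even→odd.
Parity must change: even → odd — ✓.
ΔS = 0: S: 1/2 → 1/2 — ✓.
ΔL = 0, ±1 (not L=0↔0): L: 3 → 2, ΔL = -1 — ✓.
ΔJ = 0, ±1 (not J=0↔0): J: 7/2 → 3/2, ΔJ = -2 — ✗.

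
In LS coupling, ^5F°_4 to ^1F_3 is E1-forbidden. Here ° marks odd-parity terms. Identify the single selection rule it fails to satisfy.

the ΔS = 0 rule

ΔS = 0: S: 2 → 0 — violated.
ΔJ = 0, ±1 (not J=0↔0): J: 4 → 3, ΔJ = -1 — satisfied.
Parity must change: odd → even — satisfied.
ΔL = 0, ±1 (not L=0↔0): L: 3 → 3, ΔL = +0 — satisfied.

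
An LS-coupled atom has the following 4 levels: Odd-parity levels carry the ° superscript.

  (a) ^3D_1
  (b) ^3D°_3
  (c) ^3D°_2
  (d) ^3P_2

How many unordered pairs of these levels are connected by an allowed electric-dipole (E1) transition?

(a)–(b): forbidden (ΔJ).
(a)–(c): allowed.
(a)–(d): forbidden (parity).
(b)–(c): forbidden (parity).
(b)–(d): allowed.
(c)–(d): allowed.
Allowed pairs: 3 of 6.

3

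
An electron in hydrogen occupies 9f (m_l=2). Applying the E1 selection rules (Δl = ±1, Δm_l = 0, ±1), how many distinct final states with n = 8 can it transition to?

E1 requires Δl = ±1, so l_f ∈ {2, 4}; with 0 ≤ l_f ≤ n_f−1 = 7, the allowed l_f values are {2, 4}.
For l_f = 2: m_f ∈ {m_i−1, m_i, m_i+1} ∩ [−2, 2] = {1, 2} → 2 states.
For l_f = 4: m_f ∈ {m_i−1, m_i, m_i+1} ∩ [−4, 4] = {1, 2, 3} → 3 states.
Total: 5.

5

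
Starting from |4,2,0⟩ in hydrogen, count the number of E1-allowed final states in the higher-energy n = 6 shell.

6

E1 requires Δl = ±1, so l_f ∈ {1, 3}; with 0 ≤ l_f ≤ n_f−1 = 5, the allowed l_f values are {1, 3}.
For l_f = 1: m_f ∈ {m_i−1, m_i, m_i+1} ∩ [−1, 1] = {-1, 0, 1} → 3 states.
For l_f = 3: m_f ∈ {m_i−1, m_i, m_i+1} ∩ [−3, 3] = {-1, 0, 1} → 3 states.
Total: 6.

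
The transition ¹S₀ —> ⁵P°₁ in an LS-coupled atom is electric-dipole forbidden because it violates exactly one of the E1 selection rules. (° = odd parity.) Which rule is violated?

the ΔS = 0 rule

Reading off the term symbols: S 0→2, L 0→1, J 0→1, parity even→odd.
ΔL = 0, ±1 (not L=0↔0): L: 0 → 1, ΔL = +1 — ✓.
Parity must change: even → odd — ✓.
ΔJ = 0, ±1 (not J=0↔0): J: 0 → 1, ΔJ = +1 — ✓.
ΔS = 0: S: 0 → 2 — ✗.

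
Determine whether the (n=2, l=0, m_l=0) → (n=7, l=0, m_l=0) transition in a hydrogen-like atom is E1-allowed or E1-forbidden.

forbidden

Δl = 0 − 0 = +0; the E1 rule Δl = ±1 is fails.
Δm_l = 0 − (0) = +0. E1 requires Δm_l = 0, ±1: ok.
The transition is electric-dipole forbidden.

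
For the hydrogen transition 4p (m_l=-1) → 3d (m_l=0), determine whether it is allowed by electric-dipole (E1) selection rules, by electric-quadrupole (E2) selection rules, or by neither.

E1

Δl = 2 − 1 = +1; l_i + l_f = 3.
Δm_l = +1.
E1 (Δl = ±1, |Δm_l| ≤ 1): satisfied.
E2 (Δl = 0,±2, l_i+l_f ≥ 2, |Δm_l| ≤ 2): not satisfied.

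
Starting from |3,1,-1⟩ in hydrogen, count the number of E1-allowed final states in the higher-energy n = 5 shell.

4

E1 requires Δl = ±1, so l_f ∈ {0, 2}; with 0 ≤ l_f ≤ n_f−1 = 4, the allowed l_f values are {0, 2}.
For l_f = 0: m_f ∈ {m_i−1, m_i, m_i+1} ∩ [−0, 0] = {0} → 1 state.
For l_f = 2: m_f ∈ {m_i−1, m_i, m_i+1} ∩ [−2, 2] = {-2, -1, 0} → 3 states.
Total: 4.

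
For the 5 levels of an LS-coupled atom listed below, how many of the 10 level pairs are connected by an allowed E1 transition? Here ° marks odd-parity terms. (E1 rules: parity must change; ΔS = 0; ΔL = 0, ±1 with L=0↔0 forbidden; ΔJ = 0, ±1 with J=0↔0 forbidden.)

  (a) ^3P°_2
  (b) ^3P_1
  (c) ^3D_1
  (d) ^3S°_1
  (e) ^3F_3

3

(a)–(b): allowed.
(a)–(c): allowed.
(a)–(d): forbidden (parity).
(a)–(e): forbidden (ΔL).
(b)–(c): forbidden (parity).
(b)–(d): allowed.
(b)–(e): forbidden (parity, ΔL, ΔJ).
(c)–(d): forbidden (ΔL).
(c)–(e): forbidden (parity, ΔJ).
(d)–(e): forbidden (ΔL, ΔJ).
Allowed pairs: 3 of 10.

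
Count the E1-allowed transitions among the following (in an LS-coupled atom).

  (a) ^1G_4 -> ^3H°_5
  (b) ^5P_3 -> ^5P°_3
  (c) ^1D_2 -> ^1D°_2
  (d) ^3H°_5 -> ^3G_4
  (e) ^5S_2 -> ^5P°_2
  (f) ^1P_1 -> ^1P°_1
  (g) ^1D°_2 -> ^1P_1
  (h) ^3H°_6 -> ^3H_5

7

(a) forbidden (ΔS fails)
(b) allowed
(c) allowed
(d) allowed
(e) allowed
(f) allowed
(g) allowed
(h) allowed
Total allowed: 7 of 8.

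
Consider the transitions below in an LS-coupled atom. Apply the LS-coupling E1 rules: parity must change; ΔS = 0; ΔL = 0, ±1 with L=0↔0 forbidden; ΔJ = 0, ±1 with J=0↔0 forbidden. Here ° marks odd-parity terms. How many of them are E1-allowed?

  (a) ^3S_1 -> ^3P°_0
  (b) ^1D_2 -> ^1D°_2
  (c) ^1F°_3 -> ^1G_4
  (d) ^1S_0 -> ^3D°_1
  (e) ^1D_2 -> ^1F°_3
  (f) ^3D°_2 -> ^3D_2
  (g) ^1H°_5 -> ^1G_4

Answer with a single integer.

(a) allowed
(b) allowed
(c) allowed
(d) forbidden (ΔS, ΔL fail)
(e) allowed
(f) allowed
(g) allowed
Total allowed: 6 of 7.

6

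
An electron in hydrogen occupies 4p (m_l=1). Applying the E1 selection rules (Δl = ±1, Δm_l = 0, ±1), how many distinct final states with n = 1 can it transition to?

1

E1 requires Δl = ±1, so l_f ∈ {0, 2}; with 0 ≤ l_f ≤ n_f−1 = 0, the allowed l_f values are {0}.
For l_f = 0: m_f ∈ {m_i−1, m_i, m_i+1} ∩ [−0, 0] = {0} → 1 state.
Total: 1.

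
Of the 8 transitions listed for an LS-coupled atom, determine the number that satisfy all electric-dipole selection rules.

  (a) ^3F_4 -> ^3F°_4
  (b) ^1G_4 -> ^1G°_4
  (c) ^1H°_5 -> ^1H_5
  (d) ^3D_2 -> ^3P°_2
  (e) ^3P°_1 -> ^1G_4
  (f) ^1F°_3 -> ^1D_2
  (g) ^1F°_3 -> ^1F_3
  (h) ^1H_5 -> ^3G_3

(a) allowed
(b) allowed
(c) allowed
(d) allowed
(e) forbidden (ΔS, ΔL, ΔJ fail)
(f) allowed
(g) allowed
(h) forbidden (parity, ΔS, ΔJ fail)
Total allowed: 6 of 8.

6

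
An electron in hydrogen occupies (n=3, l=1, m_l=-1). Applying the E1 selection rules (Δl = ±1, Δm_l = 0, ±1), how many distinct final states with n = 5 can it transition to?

4

E1 requires Δl = ±1, so l_f ∈ {0, 2}; with 0 ≤ l_f ≤ n_f−1 = 4, the allowed l_f values are {0, 2}.
For l_f = 0: m_f ∈ {m_i−1, m_i, m_i+1} ∩ [−0, 0] = {0} → 1 state.
For l_f = 2: m_f ∈ {m_i−1, m_i, m_i+1} ∩ [−2, 2] = {-2, -1, 0} → 3 states.
Total: 4.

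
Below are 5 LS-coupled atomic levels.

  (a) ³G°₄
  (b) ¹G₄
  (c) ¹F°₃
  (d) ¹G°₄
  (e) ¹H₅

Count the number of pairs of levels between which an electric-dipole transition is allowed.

(a)–(b): forbidden (ΔS).
(a)–(c): forbidden (parity, ΔS).
(a)–(d): forbidden (parity, ΔS).
(a)–(e): forbidden (ΔS).
(b)–(c): allowed.
(b)–(d): allowed.
(b)–(e): forbidden (parity).
(c)–(d): forbidden (parity).
(c)–(e): forbidden (ΔL, ΔJ).
(d)–(e): allowed.
Allowed pairs: 3 of 10.

3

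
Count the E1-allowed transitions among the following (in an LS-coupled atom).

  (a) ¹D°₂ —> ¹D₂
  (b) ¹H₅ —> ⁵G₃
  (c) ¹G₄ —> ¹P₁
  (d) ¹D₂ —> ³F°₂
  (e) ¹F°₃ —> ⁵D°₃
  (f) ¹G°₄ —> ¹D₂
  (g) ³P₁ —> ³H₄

1

(a) allowed
(b) forbidden (parity, ΔS, ΔJ fail)
(c) forbidden (parity, ΔL, ΔJ fail)
(d) forbidden (ΔS fails)
(e) forbidden (parity, ΔS fail)
(f) forbidden (ΔL, ΔJ fail)
(g) forbidden (parity, ΔL, ΔJ fail)
Total allowed: 1 of 7.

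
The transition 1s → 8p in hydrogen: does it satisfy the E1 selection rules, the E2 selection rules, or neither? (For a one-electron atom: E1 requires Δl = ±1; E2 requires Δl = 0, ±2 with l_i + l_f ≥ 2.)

Δl = 1 − 0 = +1; l_i + l_f = 1.
E1 (Δl = ±1): satisfied.
E2 (Δl = 0,±2, l_i+l_f ≥ 2): not satisfied.

E1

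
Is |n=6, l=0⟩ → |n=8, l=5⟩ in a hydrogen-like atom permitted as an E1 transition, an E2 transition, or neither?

neither

Δl = 5 − 0 = +5; l_i + l_f = 5.
E1 (Δl = ±1): not satisfied.
E2 (Δl = 0,±2, l_i+l_f ≥ 2): not satisfied.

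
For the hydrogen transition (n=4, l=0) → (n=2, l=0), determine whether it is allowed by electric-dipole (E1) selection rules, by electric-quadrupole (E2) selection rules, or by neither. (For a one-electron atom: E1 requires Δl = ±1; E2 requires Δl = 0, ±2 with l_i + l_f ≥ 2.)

Δl = 0 − 0 = +0; l_i + l_f = 0.
E1 (Δl = ±1): not satisfied.
E2 (Δl = 0,±2, l_i+l_f ≥ 2): not satisfied.

neither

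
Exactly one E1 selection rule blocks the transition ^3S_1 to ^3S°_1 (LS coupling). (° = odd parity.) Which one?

Initial level: S=1, L=0, J=1, parity even. Final level: S=1, L=0, J=1, parity odd.
Parity must change: even → odd — ok.
ΔJ = 0, ±1 (not J=0↔0): J: 1 → 1, ΔJ = +0 — ok.
ΔL = 0, ±1 (not L=0↔0): L: 0 → 0, ΔL = +0 — fails.
ΔS = 0: S: 1 → 1 — ok.

the L=0 ↔ L=0 exclusion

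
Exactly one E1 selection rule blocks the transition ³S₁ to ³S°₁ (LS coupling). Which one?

Initial level: S=1, L=0, J=1, parity even. Final level: S=1, L=0, J=1, parity odd.
Parity must change: even → odd — ✓.
ΔS = 0: S: 1 → 1 — ✓.
ΔL = 0, ±1 (not L=0↔0): L: 0 → 0, ΔL = +0 — ✗.
ΔJ = 0, ±1 (not J=0↔0): J: 1 → 1, ΔJ = +0 — ✓.

the L=0 ↔ L=0 exclusion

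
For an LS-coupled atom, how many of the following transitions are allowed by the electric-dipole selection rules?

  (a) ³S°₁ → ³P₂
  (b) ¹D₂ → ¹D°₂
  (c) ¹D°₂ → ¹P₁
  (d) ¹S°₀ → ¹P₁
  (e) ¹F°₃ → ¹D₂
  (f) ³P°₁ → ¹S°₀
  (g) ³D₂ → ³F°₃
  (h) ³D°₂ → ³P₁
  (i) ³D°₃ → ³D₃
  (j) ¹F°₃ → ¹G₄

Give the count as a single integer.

(a) allowed
(b) allowed
(c) allowed
(d) allowed
(e) allowed
(f) forbidden (parity, ΔS fail)
(g) allowed
(h) allowed
(i) allowed
(j) allowed
Total allowed: 9 of 10.

9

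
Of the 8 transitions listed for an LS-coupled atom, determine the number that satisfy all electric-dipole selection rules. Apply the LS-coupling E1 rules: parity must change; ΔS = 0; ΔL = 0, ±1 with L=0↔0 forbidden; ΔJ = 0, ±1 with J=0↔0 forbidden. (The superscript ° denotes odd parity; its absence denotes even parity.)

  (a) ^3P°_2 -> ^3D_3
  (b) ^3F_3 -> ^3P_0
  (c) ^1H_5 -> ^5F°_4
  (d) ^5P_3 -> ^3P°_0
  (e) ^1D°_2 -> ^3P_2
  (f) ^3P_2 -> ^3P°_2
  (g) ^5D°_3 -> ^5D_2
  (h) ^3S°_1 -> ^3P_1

4

(a) allowed
(b) forbidden (parity, ΔL, ΔJ fail)
(c) forbidden (ΔS, ΔL fail)
(d) forbidden (ΔS, ΔJ fail)
(e) forbidden (ΔS fails)
(f) allowed
(g) allowed
(h) allowed
Total allowed: 4 of 8.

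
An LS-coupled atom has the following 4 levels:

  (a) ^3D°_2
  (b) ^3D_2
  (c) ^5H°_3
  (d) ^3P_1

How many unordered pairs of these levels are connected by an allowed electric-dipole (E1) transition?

(a)–(b): allowed.
(a)–(c): forbidden (parity, ΔS, ΔL).
(a)–(d): allowed.
(b)–(c): forbidden (ΔS, ΔL).
(b)–(d): forbidden (parity).
(c)–(d): forbidden (ΔS, ΔL, ΔJ).
Allowed pairs: 2 of 6.

2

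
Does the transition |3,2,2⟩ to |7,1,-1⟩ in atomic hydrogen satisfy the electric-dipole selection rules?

l: 2 → 1 (Δl = -1). Δl = ±1 passes.
m_l: 2 → -1 (Δm_l = -3). |Δm_l| ≤ 1 fails.
The transition is electric-dipole forbidden.

forbidden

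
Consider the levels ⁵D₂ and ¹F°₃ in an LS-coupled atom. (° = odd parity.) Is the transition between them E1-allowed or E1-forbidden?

Initial level: S=2, L=2, J=2, parity even. Final level: S=0, L=3, J=3, parity odd.
Parity must change: even → odd — satisfied.
ΔL = 0, ±1 (not L=0↔0): L: 2 → 3, ΔL = +1 — satisfied.
ΔS = 0: S: 2 → 0 — violated.
ΔJ = 0, ±1 (not J=0↔0): J: 2 → 3, ΔJ = +1 — satisfied.
Rule(s) violated: ΔS.

forbidden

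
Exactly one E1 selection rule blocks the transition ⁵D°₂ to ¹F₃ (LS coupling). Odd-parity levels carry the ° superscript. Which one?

the ΔS = 0 rule

Initial level: S=2, L=2, J=2, parity odd. Final level: S=0, L=3, J=3, parity even.
Parity must change: odd → even — ✓.
ΔS = 0: S: 2 → 0 — ✗.
ΔL = 0, ±1 (not L=0↔0): L: 2 → 3, ΔL = +1 — ✓.
ΔJ = 0, ±1 (not J=0↔0): J: 2 → 3, ΔJ = +1 — ✓.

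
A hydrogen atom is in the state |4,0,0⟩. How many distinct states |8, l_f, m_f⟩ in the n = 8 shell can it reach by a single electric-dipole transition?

3

E1 requires Δl = ±1, so l_f ∈ {-1, 1}; with 0 ≤ l_f ≤ n_f−1 = 7, the allowed l_f values are {1}.
For l_f = 1: m_f ∈ {m_i−1, m_i, m_i+1} ∩ [−1, 1] = {-1, 0, 1} → 3 states.
Total: 3.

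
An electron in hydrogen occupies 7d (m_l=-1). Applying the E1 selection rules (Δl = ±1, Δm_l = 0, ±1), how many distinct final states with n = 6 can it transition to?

5

E1 requires Δl = ±1, so l_f ∈ {1, 3}; with 0 ≤ l_f ≤ n_f−1 = 5, the allowed l_f values are {1, 3}.
For l_f = 1: m_f ∈ {m_i−1, m_i, m_i+1} ∩ [−1, 1] = {-1, 0} → 2 states.
For l_f = 3: m_f ∈ {m_i−1, m_i, m_i+1} ∩ [−3, 3] = {-2, -1, 0} → 3 states.
Total: 5.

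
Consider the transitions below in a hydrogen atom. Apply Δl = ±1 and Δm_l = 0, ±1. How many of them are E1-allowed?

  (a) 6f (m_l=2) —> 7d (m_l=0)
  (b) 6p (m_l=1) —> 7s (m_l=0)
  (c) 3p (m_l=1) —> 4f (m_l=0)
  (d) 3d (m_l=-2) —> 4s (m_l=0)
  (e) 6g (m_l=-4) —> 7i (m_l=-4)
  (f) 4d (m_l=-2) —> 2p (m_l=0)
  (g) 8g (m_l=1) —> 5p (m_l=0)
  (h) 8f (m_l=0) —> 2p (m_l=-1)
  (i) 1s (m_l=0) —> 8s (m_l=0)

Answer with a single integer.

(a) forbidden — Δm_l = -2 (E1 requires Δm_l = 0, ±1)
(b) allowed
(c) forbidden — Δl = +2 (E1 requires Δl = ±1)
(d) forbidden — Δl = -2 (E1 requires Δl = ±1); Δm_l = +2 (E1 requires Δm_l = 0, ±1)
(e) forbidden — Δl = +2 (E1 requires Δl = ±1)
(f) forbidden — Δm_l = +2 (E1 requires Δm_l = 0, ±1)
(g) forbidden — Δl = -3 (E1 requires Δl = ±1)
(h) forbidden — Δl = -2 (E1 requires Δl = ±1)
(i) forbidden — Δl = +0 (E1 requires Δl = ±1)
Total allowed: 1 of 9.

1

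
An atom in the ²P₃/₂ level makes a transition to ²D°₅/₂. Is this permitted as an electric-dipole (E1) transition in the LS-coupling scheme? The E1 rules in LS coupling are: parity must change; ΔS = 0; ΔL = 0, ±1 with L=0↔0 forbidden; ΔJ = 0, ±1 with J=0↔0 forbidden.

allowed

ΔL = 0, ±1 (not L=0↔0): L: 1 → 2, ΔL = +1 — satisfied.
ΔS = 0: S: 1/2 → 1/2 — satisfied.
Parity must change: even → odd — satisfied.
ΔJ = 0, ±1 (not J=0↔0): J: 3/2 → 5/2, ΔJ = +1 — satisfied.
All four E1 rules are satisfied.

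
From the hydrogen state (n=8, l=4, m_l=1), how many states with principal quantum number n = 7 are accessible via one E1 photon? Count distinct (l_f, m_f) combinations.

6

E1 requires Δl = ±1, so l_f ∈ {3, 5}; with 0 ≤ l_f ≤ n_f−1 = 6, the allowed l_f values are {3, 5}.
For l_f = 3: m_f ∈ {m_i−1, m_i, m_i+1} ∩ [−3, 3] = {0, 1, 2} → 3 states.
For l_f = 5: m_f ∈ {m_i−1, m_i, m_i+1} ∩ [−5, 5] = {0, 1, 2} → 3 states.
Total: 6.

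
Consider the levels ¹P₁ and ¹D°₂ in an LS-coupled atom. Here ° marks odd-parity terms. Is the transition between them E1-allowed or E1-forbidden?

Initial level: S=0, L=1, J=1, parity even. Final level: S=0, L=2, J=2, parity odd.
Parity must change: even → odd — satisfied.
ΔS = 0: S: 0 → 0 — satisfied.
ΔL = 0, ±1 (not L=0↔0): L: 1 → 2, ΔL = +1 — satisfied.
ΔJ = 0, ±1 (not J=0↔0): J: 1 → 2, ΔJ = +1 — satisfied.
All four E1 rules are satisfied.

allowed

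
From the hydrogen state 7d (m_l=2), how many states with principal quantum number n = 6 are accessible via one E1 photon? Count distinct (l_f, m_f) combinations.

4

E1 requires Δl = ±1, so l_f ∈ {1, 3}; with 0 ≤ l_f ≤ n_f−1 = 5, the allowed l_f values are {1, 3}.
For l_f = 1: m_f ∈ {m_i−1, m_i, m_i+1} ∩ [−1, 1] = {1} → 1 state.
For l_f = 3: m_f ∈ {m_i−1, m_i, m_i+1} ∩ [−3, 3] = {1, 2, 3} → 3 states.
Total: 4.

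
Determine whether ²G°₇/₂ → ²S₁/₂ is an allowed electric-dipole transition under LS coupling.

forbidden

Parity must change: odd → even — satisfied.
ΔS = 0: S: 1/2 → 1/2 — satisfied.
ΔL = 0, ±1 (not L=0↔0): L: 4 → 0, ΔL = -4 — violated.
ΔJ = 0, ±1 (not J=0↔0): J: 7/2 → 1/2, ΔJ = -3 — violated.
Rule(s) violated: ΔL, ΔJ.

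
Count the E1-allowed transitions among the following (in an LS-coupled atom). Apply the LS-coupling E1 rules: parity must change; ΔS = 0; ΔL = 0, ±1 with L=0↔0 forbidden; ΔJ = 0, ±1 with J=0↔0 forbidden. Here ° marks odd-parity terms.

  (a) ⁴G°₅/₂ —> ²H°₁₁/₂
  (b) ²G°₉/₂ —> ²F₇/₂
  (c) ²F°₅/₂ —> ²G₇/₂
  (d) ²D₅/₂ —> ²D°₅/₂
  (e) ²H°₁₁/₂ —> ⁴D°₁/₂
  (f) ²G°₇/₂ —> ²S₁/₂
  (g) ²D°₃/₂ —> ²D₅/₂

(a) forbidden (parity, ΔS, ΔJ fail)
(b) allowed
(c) allowed
(d) allowed
(e) forbidden (parity, ΔS, ΔL, ΔJ fail)
(f) forbidden (ΔL, ΔJ fail)
(g) allowed
Total allowed: 4 of 7.

4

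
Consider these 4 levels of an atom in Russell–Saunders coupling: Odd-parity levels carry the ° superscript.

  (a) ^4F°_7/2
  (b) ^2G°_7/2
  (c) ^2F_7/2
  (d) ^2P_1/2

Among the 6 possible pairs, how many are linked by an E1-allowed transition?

(a)–(b): forbidden (parity, ΔS).
(a)–(c): forbidden (ΔS).
(a)–(d): forbidden (ΔS, ΔL, ΔJ).
(b)–(c): allowed.
(b)–(d): forbidden (ΔL, ΔJ).
(c)–(d): forbidden (parity, ΔL, ΔJ).
Allowed pairs: 1 of 6.

1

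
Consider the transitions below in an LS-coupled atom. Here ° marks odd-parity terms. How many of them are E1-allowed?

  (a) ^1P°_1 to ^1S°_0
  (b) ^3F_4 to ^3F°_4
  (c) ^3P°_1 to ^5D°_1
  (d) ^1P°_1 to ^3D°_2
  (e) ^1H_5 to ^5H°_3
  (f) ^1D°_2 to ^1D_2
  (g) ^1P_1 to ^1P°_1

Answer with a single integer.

(a) forbidden (parity fails)
(b) allowed
(c) forbidden (parity, ΔS fail)
(d) forbidden (parity, ΔS fail)
(e) forbidden (ΔS, ΔJ fail)
(f) allowed
(g) allowed
Total allowed: 3 of 7.

3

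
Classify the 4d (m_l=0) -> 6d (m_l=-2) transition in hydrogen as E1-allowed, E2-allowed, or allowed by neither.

E2

Δl = 2 − 2 = +0; l_i + l_f = 4.
Δm_l = -2.
E1 (Δl = ±1, |Δm_l| ≤ 1): not satisfied.
E2 (Δl = 0,±2, l_i+l_f ≥ 2, |Δm_l| ≤ 2): satisfied.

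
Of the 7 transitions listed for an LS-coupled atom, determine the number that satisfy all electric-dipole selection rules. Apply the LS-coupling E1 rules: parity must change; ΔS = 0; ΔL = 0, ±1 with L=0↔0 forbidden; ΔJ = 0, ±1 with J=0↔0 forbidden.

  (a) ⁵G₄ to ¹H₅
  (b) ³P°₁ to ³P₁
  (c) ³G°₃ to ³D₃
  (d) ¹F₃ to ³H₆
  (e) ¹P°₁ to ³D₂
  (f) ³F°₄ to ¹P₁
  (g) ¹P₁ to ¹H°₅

(a) forbidden (parity, ΔS fail)
(b) allowed
(c) forbidden (ΔL fails)
(d) forbidden (parity, ΔS, ΔL, ΔJ fail)
(e) forbidden (ΔS fails)
(f) forbidden (ΔS, ΔL, ΔJ fail)
(g) forbidden (ΔL, ΔJ fail)
Total allowed: 1 of 7.

1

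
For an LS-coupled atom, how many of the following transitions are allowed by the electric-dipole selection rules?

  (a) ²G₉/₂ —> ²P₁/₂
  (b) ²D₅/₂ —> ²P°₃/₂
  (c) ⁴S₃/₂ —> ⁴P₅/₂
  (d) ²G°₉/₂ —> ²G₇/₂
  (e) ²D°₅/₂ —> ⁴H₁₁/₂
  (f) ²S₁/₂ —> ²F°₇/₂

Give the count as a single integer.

(a) forbidden (parity, ΔL, ΔJ fail)
(b) allowed
(c) forbidden (parity fails)
(d) allowed
(e) forbidden (ΔS, ΔL, ΔJ fail)
(f) forbidden (ΔL, ΔJ fail)
Total allowed: 2 of 6.

2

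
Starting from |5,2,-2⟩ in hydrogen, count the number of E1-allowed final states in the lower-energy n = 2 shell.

1

E1 requires Δl = ±1, so l_f ∈ {1, 3}; with 0 ≤ l_f ≤ n_f−1 = 1, the allowed l_f values are {1}.
For l_f = 1: m_f ∈ {m_i−1, m_i, m_i+1} ∩ [−1, 1] = {-1} → 1 state.
Total: 1.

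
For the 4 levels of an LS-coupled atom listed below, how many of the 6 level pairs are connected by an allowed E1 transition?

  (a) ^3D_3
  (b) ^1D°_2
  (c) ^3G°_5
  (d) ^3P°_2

(a)–(b): forbidden (ΔS).
(a)–(c): forbidden (ΔL, ΔJ).
(a)–(d): allowed.
(b)–(c): forbidden (parity, ΔS, ΔL, ΔJ).
(b)–(d): forbidden (parity, ΔS).
(c)–(d): forbidden (parity, ΔL, ΔJ).
Allowed pairs: 1 of 6.

1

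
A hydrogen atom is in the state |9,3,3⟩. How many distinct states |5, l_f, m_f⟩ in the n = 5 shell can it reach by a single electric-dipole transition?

E1 requires Δl = ±1, so l_f ∈ {2, 4}; with 0 ≤ l_f ≤ n_f−1 = 4, the allowed l_f values are {2, 4}.
For l_f = 2: m_f ∈ {m_i−1, m_i, m_i+1} ∩ [−2, 2] = {2} → 1 state.
For l_f = 4: m_f ∈ {m_i−1, m_i, m_i+1} ∩ [−4, 4] = {2, 3, 4} → 3 states.
Total: 4.

4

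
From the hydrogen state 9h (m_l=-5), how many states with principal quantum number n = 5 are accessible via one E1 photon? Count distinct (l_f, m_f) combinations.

1

E1 requires Δl = ±1, so l_f ∈ {4, 6}; with 0 ≤ l_f ≤ n_f−1 = 4, the allowed l_f values are {4}.
For l_f = 4: m_f ∈ {m_i−1, m_i, m_i+1} ∩ [−4, 4] = {-4} → 1 state.
Total: 1.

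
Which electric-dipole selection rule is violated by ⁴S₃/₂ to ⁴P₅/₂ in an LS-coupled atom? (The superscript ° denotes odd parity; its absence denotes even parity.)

ΔS = 0: S: 3/2 → 3/2 — ok.
ΔJ = 0, ±1 (not J=0↔0): J: 3/2 → 5/2, ΔJ = +1 — ok.
Parity must change: even → even — fails.
ΔL = 0, ±1 (not L=0↔0): L: 0 → 1, ΔL = +1 — ok.

parity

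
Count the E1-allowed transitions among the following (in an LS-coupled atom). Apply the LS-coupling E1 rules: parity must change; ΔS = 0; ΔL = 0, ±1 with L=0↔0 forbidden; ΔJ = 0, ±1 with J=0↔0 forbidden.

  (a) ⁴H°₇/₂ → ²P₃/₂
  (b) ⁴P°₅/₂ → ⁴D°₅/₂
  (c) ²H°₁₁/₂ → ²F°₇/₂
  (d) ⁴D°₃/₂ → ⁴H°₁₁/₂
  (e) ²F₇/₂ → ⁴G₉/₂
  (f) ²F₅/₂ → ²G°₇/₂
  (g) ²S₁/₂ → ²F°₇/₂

(a) forbidden (ΔS, ΔL, ΔJ fail)
(b) forbidden (parity fails)
(c) forbidden (parity, ΔL, ΔJ fail)
(d) forbidden (parity, ΔL, ΔJ fail)
(e) forbidden (parity, ΔS fail)
(f) allowed
(g) forbidden (ΔL, ΔJ fail)
Total allowed: 1 of 7.

1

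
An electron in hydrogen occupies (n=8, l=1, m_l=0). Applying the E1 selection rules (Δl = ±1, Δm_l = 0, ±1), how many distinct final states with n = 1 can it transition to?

1

E1 requires Δl = ±1, so l_f ∈ {0, 2}; with 0 ≤ l_f ≤ n_f−1 = 0, the allowed l_f values are {0}.
For l_f = 0: m_f ∈ {m_i−1, m_i, m_i+1} ∩ [−0, 0] = {0} → 1 state.
Total: 1.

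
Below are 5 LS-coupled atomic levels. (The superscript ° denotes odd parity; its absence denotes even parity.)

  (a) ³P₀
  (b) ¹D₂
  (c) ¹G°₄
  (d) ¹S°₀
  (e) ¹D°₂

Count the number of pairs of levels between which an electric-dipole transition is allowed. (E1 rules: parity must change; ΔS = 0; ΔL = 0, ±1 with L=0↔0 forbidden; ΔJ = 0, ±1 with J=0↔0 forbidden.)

(a)–(b): forbidden (parity, ΔS, ΔJ).
(a)–(c): forbidden (ΔS, ΔL, ΔJ).
(a)–(d): forbidden (ΔS, ΔJ).
(a)–(e): forbidden (ΔS, ΔJ).
(b)–(c): forbidden (ΔL, ΔJ).
(b)–(d): forbidden (ΔL, ΔJ).
(b)–(e): allowed.
(c)–(d): forbidden (parity, ΔL, ΔJ).
(c)–(e): forbidden (parity, ΔL, ΔJ).
(d)–(e): forbidden (parity, ΔL, ΔJ).
Allowed pairs: 1 of 10.

1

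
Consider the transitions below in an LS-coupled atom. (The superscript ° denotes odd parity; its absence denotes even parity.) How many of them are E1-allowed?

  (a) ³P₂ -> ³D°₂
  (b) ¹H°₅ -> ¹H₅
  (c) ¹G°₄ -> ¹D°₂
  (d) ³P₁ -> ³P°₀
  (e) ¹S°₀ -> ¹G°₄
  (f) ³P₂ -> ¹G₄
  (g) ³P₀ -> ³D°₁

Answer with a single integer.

4

(a) allowed
(b) allowed
(c) forbidden (parity, ΔL, ΔJ fail)
(d) allowed
(e) forbidden (parity, ΔL, ΔJ fail)
(f) forbidden (parity, ΔS, ΔL, ΔJ fail)
(g) allowed
Total allowed: 4 of 7.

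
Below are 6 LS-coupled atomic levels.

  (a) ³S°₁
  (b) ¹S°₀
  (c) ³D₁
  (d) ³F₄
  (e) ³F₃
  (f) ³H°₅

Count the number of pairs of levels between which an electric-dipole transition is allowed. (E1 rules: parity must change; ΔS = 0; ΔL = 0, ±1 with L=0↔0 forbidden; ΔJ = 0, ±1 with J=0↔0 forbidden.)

(a)–(b): forbidden (parity, ΔS, ΔL).
(a)–(c): forbidden (ΔL).
(a)–(d): forbidden (ΔL, ΔJ).
(a)–(e): forbidden (ΔL, ΔJ).
(a)–(f): forbidden (parity, ΔL, ΔJ).
(b)–(c): forbidden (ΔS, ΔL).
(b)–(d): forbidden (ΔS, ΔL, ΔJ).
(b)–(e): forbidden (ΔS, ΔL, ΔJ).
(b)–(f): forbidden (parity, ΔS, ΔL, ΔJ).
(c)–(d): forbidden (parity, ΔJ).
(c)–(e): forbidden (parity, ΔJ).
(c)–(f): forbidden (ΔL, ΔJ).
(d)–(e): forbidden (parity).
(d)–(f): forbidden (ΔL).
(e)–(f): forbidden (ΔL, ΔJ).
Allowed pairs: 0 of 15.

0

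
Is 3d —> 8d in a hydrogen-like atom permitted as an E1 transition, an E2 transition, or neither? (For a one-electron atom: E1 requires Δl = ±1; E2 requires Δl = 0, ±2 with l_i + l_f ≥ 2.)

E2

Δl = 2 − 2 = +0; l_i + l_f = 4.
E1 (Δl = ±1): not satisfied.
E2 (Δl = 0,±2, l_i+l_f ≥ 2): satisfied.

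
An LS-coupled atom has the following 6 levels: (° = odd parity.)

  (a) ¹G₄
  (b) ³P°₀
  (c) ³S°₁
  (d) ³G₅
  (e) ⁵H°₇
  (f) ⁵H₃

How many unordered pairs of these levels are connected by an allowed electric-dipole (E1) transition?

(a)–(b): forbidden (ΔS, ΔL, ΔJ).
(a)–(c): forbidden (ΔS, ΔL, ΔJ).
(a)–(d): forbidden (parity, ΔS).
(a)–(e): forbidden (ΔS, ΔJ).
(a)–(f): forbidden (parity, ΔS).
(b)–(c): forbidden (parity).
(b)–(d): forbidden (ΔL, ΔJ).
(b)–(e): forbidden (parity, ΔS, ΔL, ΔJ).
(b)–(f): forbidden (ΔS, ΔL, ΔJ).
(c)–(d): forbidden (ΔL, ΔJ).
(c)–(e): forbidden (parity, ΔS, ΔL, ΔJ).
(c)–(f): forbidden (ΔS, ΔL, ΔJ).
(d)–(e): forbidden (ΔS, ΔJ).
(d)–(f): forbidden (parity, ΔS, ΔJ).
(e)–(f): forbidden (ΔJ).
Allowed pairs: 0 of 15.

0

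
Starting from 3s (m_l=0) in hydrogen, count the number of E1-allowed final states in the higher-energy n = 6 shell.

3

E1 requires Δl = ±1, so l_f ∈ {-1, 1}; with 0 ≤ l_f ≤ n_f−1 = 5, the allowed l_f values are {1}.
For l_f = 1: m_f ∈ {m_i−1, m_i, m_i+1} ∩ [−1, 1] = {-1, 0, 1} → 3 states.
Total: 3.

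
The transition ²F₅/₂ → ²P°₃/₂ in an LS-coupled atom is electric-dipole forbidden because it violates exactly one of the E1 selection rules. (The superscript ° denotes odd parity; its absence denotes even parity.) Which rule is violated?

Reading off the term symbols: S 1/2→1/2, L 3→1, J 5/2→3/2, parity even→odd.
Parity must change: even → odd — satisfied.
ΔS = 0: S: 1/2 → 1/2 — satisfied.
ΔL = 0, ±1 (not L=0↔0): L: 3 → 1, ΔL = -2 — violated.
ΔJ = 0, ±1 (not J=0↔0): J: 5/2 → 3/2, ΔJ = -1 — satisfied.

the ΔL = 0, ±1 rule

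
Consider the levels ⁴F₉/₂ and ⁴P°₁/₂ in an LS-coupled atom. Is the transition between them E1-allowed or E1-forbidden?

forbidden

Initial level: S=3/2, L=3, J=9/2, parity even. Final level: S=3/2, L=1, J=1/2, parity odd.
ΔJ = 0, ±1 (not J=0↔0): J: 9/2 → 1/2, ΔJ = -4 — fails.
ΔS = 0: S: 3/2 → 3/2 — passes.
ΔL = 0, ±1 (not L=0↔0): L: 3 → 1, ΔL = -2 — fails.
Parity must change: even → odd — passes.
Rule(s) violated: ΔL, ΔJ.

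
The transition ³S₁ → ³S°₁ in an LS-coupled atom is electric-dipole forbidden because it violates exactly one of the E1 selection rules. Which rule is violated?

the L=0 ↔ L=0 exclusion

Parity must change: even → odd — ✓.
ΔS = 0: S: 1 → 1 — ✓.
ΔL = 0, ±1 (not L=0↔0): L: 0 → 0, ΔL = +0 — ✗.
ΔJ = 0, ±1 (not J=0↔0): J: 1 → 1, ΔJ = +0 — ✓.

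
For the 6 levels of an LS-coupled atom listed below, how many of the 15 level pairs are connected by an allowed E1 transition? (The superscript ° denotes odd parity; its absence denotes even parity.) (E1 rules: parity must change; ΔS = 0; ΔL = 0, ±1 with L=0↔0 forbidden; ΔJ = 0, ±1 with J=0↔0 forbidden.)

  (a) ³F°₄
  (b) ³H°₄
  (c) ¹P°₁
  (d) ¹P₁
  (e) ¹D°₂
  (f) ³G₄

(a)–(b): forbidden (parity, ΔL).
(a)–(c): forbidden (parity, ΔS, ΔL, ΔJ).
(a)–(d): forbidden (ΔS, ΔL, ΔJ).
(a)–(e): forbidden (parity, ΔS, ΔJ).
(a)–(f): allowed.
(b)–(c): forbidden (parity, ΔS, ΔL, ΔJ).
(b)–(d): forbidden (ΔS, ΔL, ΔJ).
(b)–(e): forbidden (parity, ΔS, ΔL, ΔJ).
(b)–(f): allowed.
(c)–(d): allowed.
(c)–(e): forbidden (parity).
(c)–(f): forbidden (ΔS, ΔL, ΔJ).
(d)–(e): allowed.
(d)–(f): forbidden (parity, ΔS, ΔL, ΔJ).
(e)–(f): forbidden (ΔS, ΔL, ΔJ).
Allowed pairs: 4 of 15.

4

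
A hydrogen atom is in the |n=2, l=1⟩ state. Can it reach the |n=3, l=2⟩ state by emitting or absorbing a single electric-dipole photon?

Initial l = 1, final l = 2, so Δl = +1. E1 requires Δl = ±1: ok.
All E1 selection rules are satisfied.

allowed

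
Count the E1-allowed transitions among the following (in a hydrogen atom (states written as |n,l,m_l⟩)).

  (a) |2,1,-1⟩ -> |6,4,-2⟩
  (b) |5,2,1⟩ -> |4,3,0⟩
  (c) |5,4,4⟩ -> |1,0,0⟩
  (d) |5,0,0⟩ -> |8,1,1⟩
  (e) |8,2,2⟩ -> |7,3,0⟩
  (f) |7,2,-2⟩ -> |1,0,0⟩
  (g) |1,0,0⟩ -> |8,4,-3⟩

2

(a) forbidden — Δl = +3 (E1 requires Δl = ±1)
(b) allowed
(c) forbidden — Δl = -4 (E1 requires Δl = ±1); Δm_l = -4 (E1 requires Δm_l = 0, ±1)
(d) allowed
(e) forbidden — Δm_l = -2 (E1 requires Δm_l = 0, ±1)
(f) forbidden — Δl = -2 (E1 requires Δl = ±1); Δm_l = +2 (E1 requires Δm_l = 0, ±1)
(g) forbidden — Δl = +4 (E1 requires Δl = ±1); Δm_l = -3 (E1 requires Δm_l = 0, ±1)
Total allowed: 2 of 7.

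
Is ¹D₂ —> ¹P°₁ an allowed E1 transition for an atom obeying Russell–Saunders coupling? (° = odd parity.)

Parity must change: even → odd — satisfied.
ΔS = 0: S: 0 → 0 — satisfied.
ΔL = 0, ±1 (not L=0↔0): L: 2 → 1, ΔL = -1 — satisfied.
ΔJ = 0, ±1 (not J=0↔0): J: 2 → 1, ΔJ = -1 — satisfied.
All four E1 rules are satisfied.

allowed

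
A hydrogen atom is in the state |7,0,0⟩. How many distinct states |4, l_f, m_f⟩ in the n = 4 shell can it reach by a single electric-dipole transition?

3

E1 requires Δl = ±1, so l_f ∈ {-1, 1}; with 0 ≤ l_f ≤ n_f−1 = 3, the allowed l_f values are {1}.
For l_f = 1: m_f ∈ {m_i−1, m_i, m_i+1} ∩ [−1, 1] = {-1, 0, 1} → 3 states.
Total: 3.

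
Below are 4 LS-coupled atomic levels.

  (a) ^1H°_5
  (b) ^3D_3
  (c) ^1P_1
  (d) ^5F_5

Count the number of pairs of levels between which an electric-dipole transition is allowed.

0

(a)–(b): forbidden (ΔS, ΔL, ΔJ).
(a)–(c): forbidden (ΔL, ΔJ).
(a)–(d): forbidden (ΔS, ΔL).
(b)–(c): forbidden (parity, ΔS, ΔJ).
(b)–(d): forbidden (parity, ΔS, ΔJ).
(c)–(d): forbidden (parity, ΔS, ΔL, ΔJ).
Allowed pairs: 0 of 6.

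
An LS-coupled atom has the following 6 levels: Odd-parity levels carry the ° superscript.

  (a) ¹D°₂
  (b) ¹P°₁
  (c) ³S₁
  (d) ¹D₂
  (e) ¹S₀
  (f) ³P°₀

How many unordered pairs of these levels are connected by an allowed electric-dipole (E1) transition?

(a)–(b): forbidden (parity).
(a)–(c): forbidden (ΔS, ΔL).
(a)–(d): allowed.
(a)–(e): forbidden (ΔL, ΔJ).
(a)–(f): forbidden (parity, ΔS, ΔJ).
(b)–(c): forbidden (ΔS).
(b)–(d): allowed.
(b)–(e): allowed.
(b)–(f): forbidden (parity, ΔS).
(c)–(d): forbidden (parity, ΔS, ΔL).
(c)–(e): forbidden (parity, ΔS, ΔL).
(c)–(f): allowed.
(d)–(e): forbidden (parity, ΔL, ΔJ).
(d)–(f): forbidden (ΔS, ΔJ).
(e)–(f): forbidden (ΔS, ΔJ).
Allowed pairs: 4 of 15.

4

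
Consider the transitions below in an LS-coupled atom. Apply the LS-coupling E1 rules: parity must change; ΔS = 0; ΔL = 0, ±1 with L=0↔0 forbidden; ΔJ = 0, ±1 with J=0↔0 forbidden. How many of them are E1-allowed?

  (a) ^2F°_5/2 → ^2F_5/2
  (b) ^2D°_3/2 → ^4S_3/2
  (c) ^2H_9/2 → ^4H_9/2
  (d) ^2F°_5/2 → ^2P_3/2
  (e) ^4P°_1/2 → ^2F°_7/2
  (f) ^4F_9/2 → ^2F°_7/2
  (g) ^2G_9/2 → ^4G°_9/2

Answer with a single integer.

(a) allowed
(b) forbidden (ΔS, ΔL fail)
(c) forbidden (parity, ΔS fail)
(d) forbidden (ΔL fails)
(e) forbidden (parity, ΔS, ΔL, ΔJ fail)
(f) forbidden (ΔS fails)
(g) forbidden (ΔS fails)
Total allowed: 1 of 7.

1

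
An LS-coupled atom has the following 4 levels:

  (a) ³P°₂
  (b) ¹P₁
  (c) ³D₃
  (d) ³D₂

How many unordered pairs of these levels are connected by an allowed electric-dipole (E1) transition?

(a)–(b): forbidden (ΔS).
(a)–(c): allowed.
(a)–(d): allowed.
(b)–(c): forbidden (parity, ΔS, ΔJ).
(b)–(d): forbidden (parity, ΔS).
(c)–(d): forbidden (parity).
Allowed pairs: 2 of 6.

2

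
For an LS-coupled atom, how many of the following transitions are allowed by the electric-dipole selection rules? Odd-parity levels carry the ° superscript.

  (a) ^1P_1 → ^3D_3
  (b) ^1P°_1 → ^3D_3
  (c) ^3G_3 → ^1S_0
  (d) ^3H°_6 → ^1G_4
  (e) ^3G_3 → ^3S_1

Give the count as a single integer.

(a) forbidden (parity, ΔS, ΔJ fail)
(b) forbidden (ΔS, ΔJ fail)
(c) forbidden (parity, ΔS, ΔL, ΔJ fail)
(d) forbidden (ΔS, ΔJ fail)
(e) forbidden (parity, ΔL, ΔJ fail)
Total allowed: 0 of 5.

0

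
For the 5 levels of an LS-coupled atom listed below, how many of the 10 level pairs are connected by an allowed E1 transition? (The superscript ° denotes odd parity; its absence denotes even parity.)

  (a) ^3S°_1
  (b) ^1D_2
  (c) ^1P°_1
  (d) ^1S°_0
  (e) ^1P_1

(a)–(b): forbidden (ΔS, ΔL).
(a)–(c): forbidden (parity, ΔS).
(a)–(d): forbidden (parity, ΔS, ΔL).
(a)–(e): forbidden (ΔS).
(b)–(c): allowed.
(b)–(d): forbidden (ΔL, ΔJ).
(b)–(e): forbidden (parity).
(c)–(d): forbidden (parity).
(c)–(e): allowed.
(d)–(e): allowed.
Allowed pairs: 3 of 10.

3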